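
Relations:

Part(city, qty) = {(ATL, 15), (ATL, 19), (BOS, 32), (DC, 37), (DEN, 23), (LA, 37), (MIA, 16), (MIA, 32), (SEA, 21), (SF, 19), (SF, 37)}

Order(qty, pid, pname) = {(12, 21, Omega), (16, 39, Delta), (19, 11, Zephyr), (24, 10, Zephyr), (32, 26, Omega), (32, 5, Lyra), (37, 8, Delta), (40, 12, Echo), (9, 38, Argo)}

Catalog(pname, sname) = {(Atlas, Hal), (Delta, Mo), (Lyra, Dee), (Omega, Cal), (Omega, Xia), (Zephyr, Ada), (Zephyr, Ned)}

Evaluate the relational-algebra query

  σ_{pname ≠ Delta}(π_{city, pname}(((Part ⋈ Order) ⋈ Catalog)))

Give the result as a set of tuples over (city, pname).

{(ATL, Zephyr), (BOS, Lyra), (BOS, Omega), (MIA, Lyra), (MIA, Omega), (SF, Zephyr)}

Natural join on qty: {(ATL, 19, 11, Zephyr), (BOS, 32, 26, Omega), (BOS, 32, 5, Lyra), (DC, 37, 8, Delta), (LA, 37, 8, Delta), (MIA, 16, 39, Delta), (MIA, 32, 26, Omega), (MIA, 32, 5, Lyra), (SF, 19, 11, Zephyr), (SF, 37, 8, Delta)}
Natural join on pname: {(ATL, 19, 11, Zephyr, Ada), (ATL, 19, 11, Zephyr, Ned), (BOS, 32, 26, Omega, Cal), (BOS, 32, 26, Omega, Xia), (BOS, 32, 5, Lyra, Dee), (DC, 37, 8, Delta, Mo), (LA, 37, 8, Delta, Mo), (MIA, 16, 39, Delta, Mo), (MIA, 32, 26, Omega, Cal), (MIA, 32, 26, Omega, Xia), (MIA, 32, 5, Lyra, Dee), (SF, 19, 11, Zephyr, Ada), (SF, 19, 11, Zephyr, Ned), (SF, 37, 8, Delta, Mo)}
Projecting to city, pname (4 duplicate(s) eliminated): {(ATL, Zephyr), (BOS, Lyra), (BOS, Omega), (DC, Delta), (LA, Delta), (MIA, Delta), (MIA, Lyra), (MIA, Omega), (SF, Delta), (SF, Zephyr)}
Filtering on pname ≠ Delta leaves {(ATL, Zephyr), (BOS, Lyra), (BOS, Omega), (MIA, Lyra), (MIA, Omega), (SF, Zephyr)}.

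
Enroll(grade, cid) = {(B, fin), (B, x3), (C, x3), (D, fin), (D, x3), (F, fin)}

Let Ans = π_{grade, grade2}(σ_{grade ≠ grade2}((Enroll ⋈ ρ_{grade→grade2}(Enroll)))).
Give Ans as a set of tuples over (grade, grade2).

{(B, C), (B, D), (B, F), (C, B), (C, D), (D, B), (D, C), (D, F), (F, B), (F, D)}

ρ[grade→grade2]: schema becomes (grade2, cid); tuples unchanged.
Natural join on cid: {(B, fin, B), (B, fin, D), (B, fin, F), (B, x3, B), (B, x3, C), (B, x3, D), (C, x3, B), (C, x3, C), (C, x3, D), (D, fin, B), (D, fin, D), (D, fin, F), (D, x3, B), (D, x3, C), (D, x3, D), (F, fin, B), (F, fin, D), (F, fin, F)}
σ[grade ≠ grade2]: keep tuples satisfying grade ≠ grade2 → {(B, fin, D), (B, fin, F), (B, x3, C), (B, x3, D), (C, x3, B), (C, x3, D), (D, fin, B), (D, fin, F), (D, x3, B), (D, x3, C), (F, fin, B), (F, fin, D)}
π_{grade, grade2} gives {(B, C), (B, D), (B, F), (C, B), (C, D), (D, B), (D, C), (D, F), (F, B), (F, D)} (2 duplicate(s) eliminated).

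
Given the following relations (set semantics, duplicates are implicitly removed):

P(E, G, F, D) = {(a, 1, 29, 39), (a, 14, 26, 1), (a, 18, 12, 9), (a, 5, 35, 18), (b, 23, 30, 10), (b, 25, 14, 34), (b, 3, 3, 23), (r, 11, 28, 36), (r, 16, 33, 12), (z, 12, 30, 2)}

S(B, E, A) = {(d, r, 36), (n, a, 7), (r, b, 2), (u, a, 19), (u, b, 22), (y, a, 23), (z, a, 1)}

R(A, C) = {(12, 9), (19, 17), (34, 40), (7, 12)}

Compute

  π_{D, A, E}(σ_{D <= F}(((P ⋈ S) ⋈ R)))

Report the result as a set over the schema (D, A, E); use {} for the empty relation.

{(1, 19, a), (1, 7, a), (18, 19, a), (18, 7, a), (9, 19, a), (9, 7, a)}

P ⋈ S (natural join on E): {(a, 1, 29, 39, n, 7), (a, 1, 29, 39, u, 19), (a, 1, 29, 39, y, 23), (a, 1, 29, 39, z, 1), (a, 14, 26, 1, n, 7), (a, 14, 26, 1, u, 19), (a, 14, 26, 1, y, 23), (a, 14, 26, 1, z, 1), (a, 18, 12, 9, n, 7), (a, 18, 12, 9, u, 19), (a, 18, 12, 9, y, 23), (a, 18, 12, 9, z, 1), (a, 5, 35, 18, n, 7), (a, 5, 35, 18, u, 19), (a, 5, 35, 18, y, 23), (a, 5, 35, 18, z, 1), (b, 23, 30, 10, r, 2), (b, 23, 30, 10, u, 22), (b, 25, 14, 34, r, 2), (b, 25, 14, 34, u, 22), (b, 3, 3, 23, r, 2), (b, 3, 3, 23, u, 22), (r, 11, 28, 36, d, 36), (r, 16, 33, 12, d, 36)}
(P ⋈ S) ⋈ R (natural join on A): {(a, 1, 29, 39, n, 7, 12), (a, 1, 29, 39, u, 19, 17), (a, 14, 26, 1, n, 7, 12), (a, 14, 26, 1, u, 19, 17), (a, 18, 12, 9, n, 7, 12), (a, 18, 12, 9, u, 19, 17), (a, 5, 35, 18, n, 7, 12), (a, 5, 35, 18, u, 19, 17)}
Filtering on D <= F leaves {(a, 14, 26, 1, n, 7, 12), (a, 14, 26, 1, u, 19, 17), (a, 18, 12, 9, n, 7, 12), (a, 18, 12, 9, u, 19, 17), (a, 5, 35, 18, n, 7, 12), (a, 5, 35, 18, u, 19, 17)}.
Keep only column(s) D, A, E: {(1, 19, a), (1, 7, a), (18, 19, a), (18, 7, a), (9, 19, a), (9, 7, a)}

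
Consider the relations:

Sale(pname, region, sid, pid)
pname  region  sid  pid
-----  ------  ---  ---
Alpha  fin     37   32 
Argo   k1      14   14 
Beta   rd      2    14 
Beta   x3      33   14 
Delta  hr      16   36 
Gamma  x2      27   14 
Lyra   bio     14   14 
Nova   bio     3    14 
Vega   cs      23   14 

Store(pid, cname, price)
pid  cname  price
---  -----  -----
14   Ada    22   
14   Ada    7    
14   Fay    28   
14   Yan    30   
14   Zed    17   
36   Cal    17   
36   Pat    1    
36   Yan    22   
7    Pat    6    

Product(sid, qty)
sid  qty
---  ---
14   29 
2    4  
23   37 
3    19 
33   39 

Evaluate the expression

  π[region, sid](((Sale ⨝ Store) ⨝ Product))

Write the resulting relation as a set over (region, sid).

{(bio, 14), (bio, 3), (cs, 23), (k1, 14), (rd, 2), (x3, 33)}

Sale ⋈ Store (natural join on pid): {(Argo, k1, 14, 14, Ada, 22), (Argo, k1, 14, 14, Ada, 7), (Argo, k1, 14, 14, Fay, 28), (Argo, k1, 14, 14, Yan, 30), (Argo, k1, 14, 14, Zed, 17), (Beta, rd, 2, 14, Ada, 22), (Beta, rd, 2, 14, Ada, 7), (Beta, rd, 2, 14, Fay, 28), (Beta, rd, 2, 14, Yan, 30), (Beta, rd, 2, 14, Zed, 17), (Beta, x3, 33, 14, Ada, 22), (Beta, x3, 33, 14, Ada, 7), (Beta, x3, 33, 14, Fay, 28), (Beta, x3, 33, 14, Yan, 30), (Beta, x3, 33, 14, Zed, 17), (Delta, hr, 16, 36, Cal, 17), (Delta, hr, 16, 36, Pat, 1), (Delta, hr, 16, 36, Yan, 22), (Gamma, x2, 27, 14, Ada, 22), (Gamma, x2, 27, 14, Ada, 7), (Gamma, x2, 27, 14, Fay, 28), (Gamma, x2, 27, 14, Yan, 30), (Gamma, x2, 27, 14, Zed, 17), (Lyra, bio, 14, 14, Ada, 22), (Lyra, bio, 14, 14, Ada, 7), (Lyra, bio, 14, 14, Fay, 28), (Lyra, bio, 14, 14, Yan, 30), (Lyra, bio, 14, 14, Zed, 17), (Nova, bio, 3, 14, Ada, 22), (Nova, bio, 3, 14, Ada, 7), (Nova, bio, 3, 14, Fay, 28), (Nova, bio, 3, 14, Yan, 30), (Nova, bio, 3, 14, Zed, 17), (Vega, cs, 23, 14, Ada, 22), (Vega, cs, 23, 14, Ada, 7), (Vega, cs, 23, 14, Fay, 28), (Vega, cs, 23, 14, Yan, 30), (Vega, cs, 23, 14, Zed, 17)}
(Sale ⨝ Store) ⋈ Product (natural join on sid): {(Argo, k1, 14, 14, Ada, 22, 29), (Argo, k1, 14, 14, Ada, 7, 29), (Argo, k1, 14, 14, Fay, 28, 29), (Argo, k1, 14, 14, Yan, 30, 29), (Argo, k1, 14, 14, Zed, 17, 29), (Beta, rd, 2, 14, Ada, 22, 4), (Beta, rd, 2, 14, Ada, 7, 4), (Beta, rd, 2, 14, Fay, 28, 4), (Beta, rd, 2, 14, Yan, 30, 4), (Beta, rd, 2, 14, Zed, 17, 4), (Beta, x3, 33, 14, Ada, 22, 39), (Beta, x3, 33, 14, Ada, 7, 39), (Beta, x3, 33, 14, Fay, 28, 39), (Beta, x3, 33, 14, Yan, 30, 39), (Beta, x3, 33, 14, Zed, 17, 39), (Lyra, bio, 14, 14, Ada, 22, 29), (Lyra, bio, 14, 14, Ada, 7, 29), (Lyra, bio, 14, 14, Fay, 28, 29), (Lyra, bio, 14, 14, Yan, 30, 29), (Lyra, bio, 14, 14, Zed, 17, 29), (Nova, bio, 3, 14, Ada, 22, 19), (Nova, bio, 3, 14, Ada, 7, 19), (Nova, bio, 3, 14, Fay, 28, 19), (Nova, bio, 3, 14, Yan, 30, 19), (Nova, bio, 3, 14, Zed, 17, 19), (Vega, cs, 23, 14, Ada, 22, 37), (Vega, cs, 23, 14, Ada, 7, 37), (Vega, cs, 23, 14, Fay, 28, 37), (Vega, cs, 23, 14, Yan, 30, 37), (Vega, cs, 23, 14, Zed, 17, 37)}
Keep only column(s) region, sid (24 duplicate(s) eliminated): {(bio, 14), (bio, 3), (cs, 23), (k1, 14), (rd, 2), (x3, 33)}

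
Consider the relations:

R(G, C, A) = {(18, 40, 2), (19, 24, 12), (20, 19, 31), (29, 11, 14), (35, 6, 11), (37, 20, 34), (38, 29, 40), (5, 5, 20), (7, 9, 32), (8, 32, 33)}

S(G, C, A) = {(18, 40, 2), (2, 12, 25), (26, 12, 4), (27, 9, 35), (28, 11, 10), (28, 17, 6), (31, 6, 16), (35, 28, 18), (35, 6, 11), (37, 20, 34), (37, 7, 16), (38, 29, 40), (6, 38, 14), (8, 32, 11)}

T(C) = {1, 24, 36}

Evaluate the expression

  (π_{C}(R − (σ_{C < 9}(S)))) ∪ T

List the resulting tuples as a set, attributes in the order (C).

{1, 11, 19, 20, 24, 29, 32, 36, 40, 5, 9}

Filtering on C < 9 leaves {(31, 6, 16), (35, 6, 11), (37, 7, 16)}.
Taking the difference: {(18, 40, 2), (19, 24, 12), (20, 19, 31), (29, 11, 14), (37, 20, 34), (38, 29, 40), (5, 5, 20), (7, 9, 32), (8, 32, 33)}
π[C]: project onto (C) → {11, 19, 20, 24, 29, 32, 40, 5, 9}
Taking the union: {1, 11, 19, 20, 24, 29, 32, 36, 40, 5, 9}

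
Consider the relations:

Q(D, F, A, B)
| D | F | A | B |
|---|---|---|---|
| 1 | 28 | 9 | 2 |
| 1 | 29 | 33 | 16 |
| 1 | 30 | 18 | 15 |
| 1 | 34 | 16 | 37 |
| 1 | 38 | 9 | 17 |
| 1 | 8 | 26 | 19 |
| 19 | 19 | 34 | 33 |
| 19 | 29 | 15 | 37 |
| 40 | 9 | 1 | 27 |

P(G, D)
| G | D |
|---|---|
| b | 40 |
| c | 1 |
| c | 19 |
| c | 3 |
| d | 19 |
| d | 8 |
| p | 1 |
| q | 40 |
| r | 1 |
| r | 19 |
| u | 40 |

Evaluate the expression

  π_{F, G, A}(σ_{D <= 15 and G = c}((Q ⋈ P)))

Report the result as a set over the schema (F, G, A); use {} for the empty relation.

Natural join on D: {(1, 28, 9, 2, c), (1, 28, 9, 2, p), (1, 28, 9, 2, r), (1, 29, 33, 16, c), (1, 29, 33, 16, p), (1, 29, 33, 16, r), (1, 30, 18, 15, c), (1, 30, 18, 15, p), (1, 30, 18, 15, r), (1, 34, 16, 37, c), (1, 34, 16, 37, p), (1, 34, 16, 37, r), (1, 38, 9, 17, c), (1, 38, 9, 17, p), (1, 38, 9, 17, r), (1, 8, 26, 19, c), (1, 8, 26, 19, p), (1, 8, 26, 19, r), (19, 19, 34, 33, c), (19, 19, 34, 33, d), (19, 19, 34, 33, r), (19, 29, 15, 37, c), (19, 29, 15, 37, d), (19, 29, 15, 37, r), (40, 9, 1, 27, b), (40, 9, 1, 27, q), (40, 9, 1, 27, u)}
Filtering on D <= 15 and G = c leaves {(1, 28, 9, 2, c), (1, 29, 33, 16, c), (1, 30, 18, 15, c), (1, 34, 16, 37, c), (1, 38, 9, 17, c), (1, 8, 26, 19, c)}.
Projecting to F, G, A: {(28, c, 9), (29, c, 33), (30, c, 18), (34, c, 16), (38, c, 9), (8, c, 26)}

{(28, c, 9), (29, c, 33), (30, c, 18), (34, c, 16), (38, c, 9), (8, c, 26)}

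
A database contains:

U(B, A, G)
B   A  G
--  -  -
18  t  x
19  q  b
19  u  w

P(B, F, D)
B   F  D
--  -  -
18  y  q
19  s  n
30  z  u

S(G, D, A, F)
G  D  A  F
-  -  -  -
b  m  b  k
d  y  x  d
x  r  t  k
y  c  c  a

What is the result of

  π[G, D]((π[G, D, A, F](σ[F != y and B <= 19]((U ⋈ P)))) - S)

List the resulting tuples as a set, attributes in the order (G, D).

{(b, n), (w, n)}

Natural join on B: {(18, t, x, y, q), (19, q, b, s, n), (19, u, w, s, n)}
Selection F != y and B <= 19: {(19, q, b, s, n), (19, u, w, s, n)}
π_{G, D, A, F} gives {(b, n, q, s), (w, n, u, s)}.
Difference: {(b, n, q, s), (w, n, u, s)} with {(b, m, b, k), (d, y, x, d), (x, r, t, k), (y, c, c, a)} → {(b, n, q, s), (w, n, u, s)}
π_{G, D} gives {(b, n), (w, n)}.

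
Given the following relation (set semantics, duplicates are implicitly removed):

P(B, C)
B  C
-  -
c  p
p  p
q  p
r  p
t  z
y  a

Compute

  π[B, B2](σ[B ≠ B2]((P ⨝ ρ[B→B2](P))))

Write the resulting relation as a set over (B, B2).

ρ[B→B2]: schema becomes (B2, C); tuples unchanged.
P ⋈ ρ[B→B2](P) (natural join on C): {(c, p, c), (c, p, p), (c, p, q), (c, p, r), (p, p, c), (p, p, p), (p, p, q), (p, p, r), (q, p, c), (q, p, p), (q, p, q), (q, p, r), (r, p, c), (r, p, p), (r, p, q), (r, p, r), (t, z, t), (y, a, y)}
Apply σ_{B ≠ B2}; surviving tuples: {(c, p, p), (c, p, q), (c, p, r), (p, p, c), (p, p, q), (p, p, r), (q, p, c), (q, p, p), (q, p, r), (r, p, c), (r, p, p), (r, p, q)}
Projecting to B, B2: {(c, p), (c, q), (c, r), (p, c), (p, q), (p, r), (q, c), (q, p), (q, r), (r, c), (r, p), (r, q)}

{(c, p), (c, q), (c, r), (p, c), (p, q), (p, r), (q, c), (q, p), (q, r), (r, c), (r, p), (r, q)}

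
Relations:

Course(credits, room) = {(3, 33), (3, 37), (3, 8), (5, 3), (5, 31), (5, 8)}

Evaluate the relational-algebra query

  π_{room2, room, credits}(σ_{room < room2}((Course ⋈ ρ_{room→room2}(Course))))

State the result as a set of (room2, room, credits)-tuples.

ρ[room→room2]: schema becomes (credits, room2); tuples unchanged.
Natural join on credits: {(3, 33, 33), (3, 33, 37), (3, 33, 8), (3, 37, 33), (3, 37, 37), (3, 37, 8), (3, 8, 33), (3, 8, 37), (3, 8, 8), (5, 3, 3), (5, 3, 31), (5, 3, 8), (5, 31, 3), (5, 31, 31), (5, 31, 8), (5, 8, 3), (5, 8, 31), (5, 8, 8)}
Filtering on room < room2 leaves {(3, 33, 37), (3, 8, 33), (3, 8, 37), (5, 3, 31), (5, 3, 8), (5, 8, 31)}.
π_{room2, room, credits} gives {(31, 3, 5), (31, 8, 5), (33, 8, 3), (37, 33, 3), (37, 8, 3), (8, 3, 5)}.

{(31, 3, 5), (31, 8, 5), (33, 8, 3), (37, 33, 3), (37, 8, 3), (8, 3, 5)}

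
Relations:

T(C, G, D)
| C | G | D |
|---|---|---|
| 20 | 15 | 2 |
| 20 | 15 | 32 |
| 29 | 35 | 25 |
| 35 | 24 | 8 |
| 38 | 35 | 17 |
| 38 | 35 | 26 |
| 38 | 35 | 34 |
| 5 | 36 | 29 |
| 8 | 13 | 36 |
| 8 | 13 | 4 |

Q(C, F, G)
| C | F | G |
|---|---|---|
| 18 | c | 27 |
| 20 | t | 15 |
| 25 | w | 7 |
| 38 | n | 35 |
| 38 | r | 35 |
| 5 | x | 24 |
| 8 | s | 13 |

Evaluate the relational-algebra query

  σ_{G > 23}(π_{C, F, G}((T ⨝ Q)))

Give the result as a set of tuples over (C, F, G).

{(38, n, 35), (38, r, 35)}

Joining T and Q on C, G yields {(20, 15, 2, t), (20, 15, 32, t), (38, 35, 17, n), (38, 35, 17, r), (38, 35, 26, n), (38, 35, 26, r), (38, 35, 34, n), (38, 35, 34, r), (8, 13, 36, s), (8, 13, 4, s)}.
π_{C, F, G} gives {(20, t, 15), (38, n, 35), (38, r, 35), (8, s, 13)} (6 duplicate(s) eliminated).
Selection G > 23: {(38, n, 35), (38, r, 35)}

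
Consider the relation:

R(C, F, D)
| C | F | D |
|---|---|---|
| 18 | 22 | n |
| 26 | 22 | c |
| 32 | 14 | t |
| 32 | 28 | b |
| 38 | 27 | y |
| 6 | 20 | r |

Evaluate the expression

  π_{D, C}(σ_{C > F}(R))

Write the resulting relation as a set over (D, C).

{(b, 32), (c, 26), (t, 32), (y, 38)}

Selection C > F: {(26, 22, c), (32, 14, t), (32, 28, b), (38, 27, y)}
π[D, C]: project onto (D, C) → {(b, 32), (c, 26), (t, 32), (y, 38)}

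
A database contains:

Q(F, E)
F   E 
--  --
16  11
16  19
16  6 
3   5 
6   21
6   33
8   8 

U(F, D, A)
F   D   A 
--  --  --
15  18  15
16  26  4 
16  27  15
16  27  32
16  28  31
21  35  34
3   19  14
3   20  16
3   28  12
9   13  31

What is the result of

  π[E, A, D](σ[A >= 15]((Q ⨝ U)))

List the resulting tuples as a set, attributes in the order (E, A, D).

Natural join on F: {(16, 11, 26, 4), (16, 11, 27, 15), (16, 11, 27, 32), (16, 11, 28, 31), (16, 19, 26, 4), (16, 19, 27, 15), (16, 19, 27, 32), (16, 19, 28, 31), (16, 6, 26, 4), (16, 6, 27, 15), (16, 6, 27, 32), (16, 6, 28, 31), (3, 5, 19, 14), (3, 5, 20, 16), (3, 5, 28, 12)}
Selection A >= 15: {(16, 11, 27, 15), (16, 11, 27, 32), (16, 11, 28, 31), (16, 19, 27, 15), (16, 19, 27, 32), (16, 19, 28, 31), (16, 6, 27, 15), (16, 6, 27, 32), (16, 6, 28, 31), (3, 5, 20, 16)}
π[E, A, D]: project onto (E, A, D) → {(11, 15, 27), (11, 31, 28), (11, 32, 27), (19, 15, 27), (19, 31, 28), (19, 32, 27), (5, 16, 20), (6, 15, 27), (6, 31, 28), (6, 32, 27)}

{(11, 15, 27), (11, 31, 28), (11, 32, 27), (19, 15, 27), (19, 31, 28), (19, 32, 27), (5, 16, 20), (6, 15, 27), (6, 31, 28), (6, 32, 27)}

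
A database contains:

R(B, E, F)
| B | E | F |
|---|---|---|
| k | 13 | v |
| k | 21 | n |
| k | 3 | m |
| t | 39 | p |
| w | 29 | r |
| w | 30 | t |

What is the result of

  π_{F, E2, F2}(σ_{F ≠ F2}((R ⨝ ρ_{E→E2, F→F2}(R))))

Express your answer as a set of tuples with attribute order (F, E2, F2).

{(m, 13, v), (m, 21, n), (n, 13, v), (n, 3, m), (r, 30, t), (t, 29, r), (v, 21, n), (v, 3, m)}

ρ[E→E2, F→F2]: schema becomes (B, E2, F2); tuples unchanged.
Joining R and ρ_{E→E2, F→F2}(R) on B yields {(k, 13, v, 13, v), (k, 13, v, 21, n), (k, 13, v, 3, m), (k, 21, n, 13, v), (k, 21, n, 21, n), (k, 21, n, 3, m), (k, 3, m, 13, v), (k, 3, m, 21, n), (k, 3, m, 3, m), (t, 39, p, 39, p), (w, 29, r, 29, r), (w, 29, r, 30, t), (w, 30, t, 29, r), (w, 30, t, 30, t)}.
Selection F ≠ F2: {(k, 13, v, 21, n), (k, 13, v, 3, m), (k, 21, n, 13, v), (k, 21, n, 3, m), (k, 3, m, 13, v), (k, 3, m, 21, n), (w, 29, r, 30, t), (w, 30, t, 29, r)}
Keep only column(s) F, E2, F2: {(m, 13, v), (m, 21, n), (n, 13, v), (n, 3, m), (r, 30, t), (t, 29, r), (v, 21, n), (v, 3, m)}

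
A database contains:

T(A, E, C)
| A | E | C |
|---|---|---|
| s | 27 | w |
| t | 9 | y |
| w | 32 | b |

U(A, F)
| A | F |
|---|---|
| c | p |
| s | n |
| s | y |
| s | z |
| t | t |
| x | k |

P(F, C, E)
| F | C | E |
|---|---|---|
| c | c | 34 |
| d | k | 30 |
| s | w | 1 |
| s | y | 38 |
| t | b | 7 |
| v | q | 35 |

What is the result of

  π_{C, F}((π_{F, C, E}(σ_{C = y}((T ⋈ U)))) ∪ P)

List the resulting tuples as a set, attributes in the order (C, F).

{(b, t), (c, c), (k, d), (q, v), (w, s), (y, s), (y, t)}

Natural join on A: {(s, 27, w, n), (s, 27, w, y), (s, 27, w, z), (t, 9, y, t)}
Apply σ_{C = y}; surviving tuples: {(t, 9, y, t)}
π[F, C, E]: project onto (F, C, E) → {(t, y, 9)}
Taking the union: {(c, c, 34), (d, k, 30), (s, w, 1), (s, y, 38), (t, b, 7), (t, y, 9), (v, q, 35)}
π[C, F]: project onto (C, F) → {(b, t), (c, c), (k, d), (q, v), (w, s), (y, s), (y, t)}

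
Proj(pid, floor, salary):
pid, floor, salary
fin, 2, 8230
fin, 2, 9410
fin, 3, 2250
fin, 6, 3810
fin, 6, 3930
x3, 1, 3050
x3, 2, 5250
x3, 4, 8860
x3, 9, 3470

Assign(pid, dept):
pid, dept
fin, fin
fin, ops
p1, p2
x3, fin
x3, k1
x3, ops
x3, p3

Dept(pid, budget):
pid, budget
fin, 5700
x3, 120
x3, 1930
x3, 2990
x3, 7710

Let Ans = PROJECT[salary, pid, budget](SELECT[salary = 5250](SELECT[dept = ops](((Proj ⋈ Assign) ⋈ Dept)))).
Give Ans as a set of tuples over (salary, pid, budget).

{(5250, x3, 120), (5250, x3, 1930), (5250, x3, 2990), (5250, x3, 7710)}

Proj ⋈ Assign (natural join on pid): {(fin, 2, 8230, fin), (fin, 2, 8230, ops), (fin, 2, 9410, fin), (fin, 2, 9410, ops), (fin, 3, 2250, fin), (fin, 3, 2250, ops), (fin, 6, 3810, fin), (fin, 6, 3810, ops), (fin, 6, 3930, fin), (fin, 6, 3930, ops), (x3, 1, 3050, fin), (x3, 1, 3050, k1), (x3, 1, 3050, ops), (x3, 1, 3050, p3), (x3, 2, 5250, fin), (x3, 2, 5250, k1), (x3, 2, 5250, ops), (x3, 2, 5250, p3), (x3, 4, 8860, fin), (x3, 4, 8860, k1), (x3, 4, 8860, ops), (x3, 4, 8860, p3), (x3, 9, 3470, fin), (x3, 9, 3470, k1), (x3, 9, 3470, ops), (x3, 9, 3470, p3)}
(Proj ⋈ Assign) ⋈ Dept (natural join on pid): {(fin, 2, 8230, fin, 5700), (fin, 2, 8230, ops, 5700), (fin, 2, 9410, fin, 5700), (fin, 2, 9410, ops, 5700), (fin, 3, 2250, fin, 5700), (fin, 3, 2250, ops, 5700), (fin, 6, 3810, fin, 5700), (fin, 6, 3810, ops, 5700), (fin, 6, 3930, fin, 5700), (fin, 6, 3930, ops, 5700), (x3, 1, 3050, fin, 120), (x3, 1, 3050, fin, 1930), (x3, 1, 3050, fin, 2990), (x3, 1, 3050, fin, 7710), (x3, 1, 3050, k1, 120), (x3, 1, 3050, k1, 1930), (x3, 1, 3050, k1, 2990), (x3, 1, 3050, k1, 7710), (x3, 1, 3050, ops, 120), (x3, 1, 3050, ops, 1930), (x3, 1, 3050, ops, 2990), (x3, 1, 3050, ops, 7710), (x3, 1, 3050, p3, 120), (x3, 1, 3050, p3, 1930), (x3, 1, 3050, p3, 2990), (x3, 1, 3050, p3, 7710), (x3, 2, 5250, fin, 120), (x3, 2, 5250, fin, 1930), (x3, 2, 5250, fin, 2990), (x3, 2, 5250, fin, 7710), (x3, 2, 5250, k1, 120), (x3, 2, 5250, k1, 1930), (x3, 2, 5250, k1, 2990), (x3, 2, 5250, k1, 7710), (x3, 2, 5250, ops, 120), (x3, 2, 5250, ops, 1930), (x3, 2, 5250, ops, 2990), (x3, 2, 5250, ops, 7710), (x3, 2, 5250, p3, 120), (x3, 2, 5250, p3, 1930), (x3, 2, 5250, p3, 2990), (x3, 2, 5250, p3, 7710), (x3, 4, 8860, fin, 120), (x3, 4, 8860, fin, 1930), (x3, 4, 8860, fin, 2990), (x3, 4, 8860, fin, 7710), (x3, 4, 8860, k1, 120), (x3, 4, 8860, k1, 1930), (x3, 4, 8860, k1, 2990), (x3, 4, 8860, k1, 7710), (x3, 4, 8860, ops, 120), (x3, 4, 8860, ops, 1930), (x3, 4, 8860, ops, 2990), (x3, 4, 8860, ops, 7710), (x3, 4, 8860, p3, 120), (x3, 4, 8860, p3, 1930), (x3, 4, 8860, p3, 2990), (x3, 4, 8860, p3, 7710), (x3, 9, 3470, fin, 120), (x3, 9, 3470, fin, 1930), (x3, 9, 3470, fin, 2990), (x3, 9, 3470, fin, 7710), (x3, 9, 3470, k1, 120), (x3, 9, 3470, k1, 1930), (x3, 9, 3470, k1, 2990), (x3, 9, 3470, k1, 7710), (x3, 9, 3470, ops, 120), (x3, 9, 3470, ops, 1930), (x3, 9, 3470, ops, 2990), (x3, 9, 3470, ops, 7710), (x3, 9, 3470, p3, 120), (x3, 9, 3470, p3, 1930), (x3, 9, 3470, p3, 2990), (x3, 9, 3470, p3, 7710)}
Filtering on dept = ops leaves {(fin, 2, 8230, ops, 5700), (fin, 2, 9410, ops, 5700), (fin, 3, 2250, ops, 5700), (fin, 6, 3810, ops, 5700), (fin, 6, 3930, ops, 5700), (x3, 1, 3050, ops, 120), (x3, 1, 3050, ops, 1930), (x3, 1, 3050, ops, 2990), (x3, 1, 3050, ops, 7710), (x3, 2, 5250, ops, 120), (x3, 2, 5250, ops, 1930), (x3, 2, 5250, ops, 2990), (x3, 2, 5250, ops, 7710), (x3, 4, 8860, ops, 120), (x3, 4, 8860, ops, 1930), (x3, 4, 8860, ops, 2990), (x3, 4, 8860, ops, 7710), (x3, 9, 3470, ops, 120), (x3, 9, 3470, ops, 1930), (x3, 9, 3470, ops, 2990), (x3, 9, 3470, ops, 7710)}.
Filtering on salary = 5250 leaves {(x3, 2, 5250, ops, 120), (x3, 2, 5250, ops, 1930), (x3, 2, 5250, ops, 2990), (x3, 2, 5250, ops, 7710)}.
Keep only column(s) salary, pid, budget: {(5250, x3, 120), (5250, x3, 1930), (5250, x3, 2990), (5250, x3, 7710)}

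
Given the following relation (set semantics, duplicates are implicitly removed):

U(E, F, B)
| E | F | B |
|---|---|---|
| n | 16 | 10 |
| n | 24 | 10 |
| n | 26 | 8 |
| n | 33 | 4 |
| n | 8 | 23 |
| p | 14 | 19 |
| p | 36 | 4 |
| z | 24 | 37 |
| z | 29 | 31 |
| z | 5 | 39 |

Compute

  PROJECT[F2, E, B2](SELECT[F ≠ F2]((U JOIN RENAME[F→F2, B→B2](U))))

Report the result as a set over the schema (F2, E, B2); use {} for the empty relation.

ρ[F→F2, B→B2]: schema becomes (E, F2, B2); tuples unchanged.
Joining U and RENAME[F→F2, B→B2](U) on E yields {(n, 16, 10, 16, 10), (n, 16, 10, 24, 10), (n, 16, 10, 26, 8), (n, 16, 10, 33, 4), (n, 16, 10, 8, 23), (n, 24, 10, 16, 10), (n, 24, 10, 24, 10), (n, 24, 10, 26, 8), (n, 24, 10, 33, 4), (n, 24, 10, 8, 23), (n, 26, 8, 16, 10), (n, 26, 8, 24, 10), (n, 26, 8, 26, 8), (n, 26, 8, 33, 4), (n, 26, 8, 8, 23), (n, 33, 4, 16, 10), (n, 33, 4, 24, 10), (n, 33, 4, 26, 8), (n, 33, 4, 33, 4), (n, 33, 4, 8, 23), (n, 8, 23, 16, 10), (n, 8, 23, 24, 10), (n, 8, 23, 26, 8), (n, 8, 23, 33, 4), (n, 8, 23, 8, 23), (p, 14, 19, 14, 19), (p, 14, 19, 36, 4), (p, 36, 4, 14, 19), (p, 36, 4, 36, 4), (z, 24, 37, 24, 37), (z, 24, 37, 29, 31), (z, 24, 37, 5, 39), (z, 29, 31, 24, 37), (z, 29, 31, 29, 31), (z, 29, 31, 5, 39), (z, 5, 39, 24, 37), (z, 5, 39, 29, 31), (z, 5, 39, 5, 39)}.
σ[F ≠ F2]: keep tuples satisfying F ≠ F2 → {(n, 16, 10, 24, 10), (n, 16, 10, 26, 8), (n, 16, 10, 33, 4), (n, 16, 10, 8, 23), (n, 24, 10, 16, 10), (n, 24, 10, 26, 8), (n, 24, 10, 33, 4), (n, 24, 10, 8, 23), (n, 26, 8, 16, 10), (n, 26, 8, 24, 10), (n, 26, 8, 33, 4), (n, 26, 8, 8, 23), (n, 33, 4, 16, 10), (n, 33, 4, 24, 10), (n, 33, 4, 26, 8), (n, 33, 4, 8, 23), (n, 8, 23, 16, 10), (n, 8, 23, 24, 10), (n, 8, 23, 26, 8), (n, 8, 23, 33, 4), (p, 14, 19, 36, 4), (p, 36, 4, 14, 19), (z, 24, 37, 29, 31), (z, 24, 37, 5, 39), (z, 29, 31, 24, 37), (z, 29, 31, 5, 39), (z, 5, 39, 24, 37), (z, 5, 39, 29, 31)}
Projecting to F2, E, B2 (18 duplicate(s) eliminated): {(14, p, 19), (16, n, 10), (24, n, 10), (24, z, 37), (26, n, 8), (29, z, 31), (33, n, 4), (36, p, 4), (5, z, 39), (8, n, 23)}

{(14, p, 19), (16, n, 10), (24, n, 10), (24, z, 37), (26, n, 8), (29, z, 31), (33, n, 4), (36, p, 4), (5, z, 39), (8, n, 23)}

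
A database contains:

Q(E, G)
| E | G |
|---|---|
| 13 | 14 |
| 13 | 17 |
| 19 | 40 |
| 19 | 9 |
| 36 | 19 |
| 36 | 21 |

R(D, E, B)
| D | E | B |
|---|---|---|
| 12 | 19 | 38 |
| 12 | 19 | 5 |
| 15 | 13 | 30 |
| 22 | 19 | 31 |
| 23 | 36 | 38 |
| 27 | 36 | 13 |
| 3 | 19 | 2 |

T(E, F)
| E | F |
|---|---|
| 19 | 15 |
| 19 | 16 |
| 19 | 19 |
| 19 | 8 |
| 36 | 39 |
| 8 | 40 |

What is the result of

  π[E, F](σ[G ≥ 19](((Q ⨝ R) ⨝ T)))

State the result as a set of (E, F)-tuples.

Joining Q and R on E yields {(13, 14, 15, 30), (13, 17, 15, 30), (19, 40, 12, 38), (19, 40, 12, 5), (19, 40, 22, 31), (19, 40, 3, 2), (19, 9, 12, 38), (19, 9, 12, 5), (19, 9, 22, 31), (19, 9, 3, 2), (36, 19, 23, 38), (36, 19, 27, 13), (36, 21, 23, 38), (36, 21, 27, 13)}.
Joining (Q ⨝ R) and T on E yields {(19, 40, 12, 38, 15), (19, 40, 12, 38, 16), (19, 40, 12, 38, 19), (19, 40, 12, 38, 8), (19, 40, 12, 5, 15), (19, 40, 12, 5, 16), (19, 40, 12, 5, 19), (19, 40, 12, 5, 8), (19, 40, 22, 31, 15), (19, 40, 22, 31, 16), (19, 40, 22, 31, 19), (19, 40, 22, 31, 8), (19, 40, 3, 2, 15), (19, 40, 3, 2, 16), (19, 40, 3, 2, 19), (19, 40, 3, 2, 8), (19, 9, 12, 38, 15), (19, 9, 12, 38, 16), (19, 9, 12, 38, 19), (19, 9, 12, 38, 8), (19, 9, 12, 5, 15), (19, 9, 12, 5, 16), (19, 9, 12, 5, 19), (19, 9, 12, 5, 8), (19, 9, 22, 31, 15), (19, 9, 22, 31, 16), (19, 9, 22, 31, 19), (19, 9, 22, 31, 8), (19, 9, 3, 2, 15), (19, 9, 3, 2, 16), (19, 9, 3, 2, 19), (19, 9, 3, 2, 8), (36, 19, 23, 38, 39), (36, 19, 27, 13, 39), (36, 21, 23, 38, 39), (36, 21, 27, 13, 39)}.
Apply σ_{G ≥ 19}; surviving tuples: {(19, 40, 12, 38, 15), (19, 40, 12, 38, 16), (19, 40, 12, 38, 19), (19, 40, 12, 38, 8), (19, 40, 12, 5, 15), (19, 40, 12, 5, 16), (19, 40, 12, 5, 19), (19, 40, 12, 5, 8), (19, 40, 22, 31, 15), (19, 40, 22, 31, 16), (19, 40, 22, 31, 19), (19, 40, 22, 31, 8), (19, 40, 3, 2, 15), (19, 40, 3, 2, 16), (19, 40, 3, 2, 19), (19, 40, 3, 2, 8), (36, 19, 23, 38, 39), (36, 19, 27, 13, 39), (36, 21, 23, 38, 39), (36, 21, 27, 13, 39)}
π_{E, F} gives {(19, 15), (19, 16), (19, 19), (19, 8), (36, 39)} (15 duplicate(s) eliminated).

{(19, 15), (19, 16), (19, 19), (19, 8), (36, 39)}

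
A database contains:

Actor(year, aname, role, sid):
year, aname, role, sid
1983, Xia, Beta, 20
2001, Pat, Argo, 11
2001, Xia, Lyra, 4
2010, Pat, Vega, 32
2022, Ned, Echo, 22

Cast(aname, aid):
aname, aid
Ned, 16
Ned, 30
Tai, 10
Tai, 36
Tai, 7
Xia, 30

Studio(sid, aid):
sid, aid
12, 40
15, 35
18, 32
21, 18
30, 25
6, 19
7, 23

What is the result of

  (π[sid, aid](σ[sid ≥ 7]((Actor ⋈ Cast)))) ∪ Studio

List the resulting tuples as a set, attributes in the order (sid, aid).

Natural join on aname: {(1983, Xia, Beta, 20, 30), (2001, Xia, Lyra, 4, 30), (2022, Ned, Echo, 22, 16), (2022, Ned, Echo, 22, 30)}
Selection sid ≥ 7: {(1983, Xia, Beta, 20, 30), (2022, Ned, Echo, 22, 16), (2022, Ned, Echo, 22, 30)}
π[sid, aid]: project onto (sid, aid) → {(20, 30), (22, 16), (22, 30)}
Union: {(20, 30), (22, 16), (22, 30)} with {(12, 40), (15, 35), (18, 32), (21, 18), (30, 25), (6, 19), (7, 23)} → {(12, 40), (15, 35), (18, 32), (20, 30), (21, 18), (22, 16), (22, 30), (30, 25), (6, 19), (7, 23)}

{(12, 40), (15, 35), (18, 32), (20, 30), (21, 18), (22, 16), (22, 30), (30, 25), (6, 19), (7, 23)}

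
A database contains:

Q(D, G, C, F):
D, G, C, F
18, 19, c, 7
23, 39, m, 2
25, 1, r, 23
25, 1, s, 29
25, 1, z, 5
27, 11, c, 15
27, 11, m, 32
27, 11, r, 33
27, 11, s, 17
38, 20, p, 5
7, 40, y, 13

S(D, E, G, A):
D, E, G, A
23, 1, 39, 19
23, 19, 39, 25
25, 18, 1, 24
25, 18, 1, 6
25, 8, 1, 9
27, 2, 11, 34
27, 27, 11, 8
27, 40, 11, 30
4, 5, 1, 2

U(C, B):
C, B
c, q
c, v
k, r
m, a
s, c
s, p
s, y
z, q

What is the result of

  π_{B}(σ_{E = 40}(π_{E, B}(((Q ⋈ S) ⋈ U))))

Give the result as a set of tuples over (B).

{a, c, p, q, v, y}

Natural join on D, G: {(23, 39, m, 2, 1, 19), (23, 39, m, 2, 19, 25), (25, 1, r, 23, 18, 24), (25, 1, r, 23, 18, 6), (25, 1, r, 23, 8, 9), (25, 1, s, 29, 18, 24), (25, 1, s, 29, 18, 6), (25, 1, s, 29, 8, 9), (25, 1, z, 5, 18, 24), (25, 1, z, 5, 18, 6), (25, 1, z, 5, 8, 9), (27, 11, c, 15, 2, 34), (27, 11, c, 15, 27, 8), (27, 11, c, 15, 40, 30), (27, 11, m, 32, 2, 34), (27, 11, m, 32, 27, 8), (27, 11, m, 32, 40, 30), (27, 11, r, 33, 2, 34), (27, 11, r, 33, 27, 8), (27, 11, r, 33, 40, 30), (27, 11, s, 17, 2, 34), (27, 11, s, 17, 27, 8), (27, 11, s, 17, 40, 30)}
Natural join on C: {(23, 39, m, 2, 1, 19, a), (23, 39, m, 2, 19, 25, a), (25, 1, s, 29, 18, 24, c), (25, 1, s, 29, 18, 24, p), (25, 1, s, 29, 18, 24, y), (25, 1, s, 29, 18, 6, c), (25, 1, s, 29, 18, 6, p), (25, 1, s, 29, 18, 6, y), (25, 1, s, 29, 8, 9, c), (25, 1, s, 29, 8, 9, p), (25, 1, s, 29, 8, 9, y), (25, 1, z, 5, 18, 24, q), (25, 1, z, 5, 18, 6, q), (25, 1, z, 5, 8, 9, q), (27, 11, c, 15, 2, 34, q), (27, 11, c, 15, 2, 34, v), (27, 11, c, 15, 27, 8, q), (27, 11, c, 15, 27, 8, v), (27, 11, c, 15, 40, 30, q), (27, 11, c, 15, 40, 30, v), (27, 11, m, 32, 2, 34, a), (27, 11, m, 32, 27, 8, a), (27, 11, m, 32, 40, 30, a), (27, 11, s, 17, 2, 34, c), (27, 11, s, 17, 2, 34, p), (27, 11, s, 17, 2, 34, y), (27, 11, s, 17, 27, 8, c), (27, 11, s, 17, 27, 8, p), (27, 11, s, 17, 27, 8, y), (27, 11, s, 17, 40, 30, c), (27, 11, s, 17, 40, 30, p), (27, 11, s, 17, 40, 30, y)}
π_{E, B} gives {(1, a), (18, c), (18, p), (18, q), (18, y), (19, a), (2, a), (2, c), (2, p), (2, q), (2, v), (2, y), (27, a), (27, c), (27, p), (27, q), (27, v), (27, y), (40, a), (40, c), (40, p), (40, q), (40, v), (40, y), (8, c), (8, p), (8, q), (8, y)} (4 duplicate(s) eliminated).
Apply σ_{E = 40}; surviving tuples: {(40, a), (40, c), (40, p), (40, q), (40, v), (40, y)}
π_{B} gives {a, c, p, q, v, y}.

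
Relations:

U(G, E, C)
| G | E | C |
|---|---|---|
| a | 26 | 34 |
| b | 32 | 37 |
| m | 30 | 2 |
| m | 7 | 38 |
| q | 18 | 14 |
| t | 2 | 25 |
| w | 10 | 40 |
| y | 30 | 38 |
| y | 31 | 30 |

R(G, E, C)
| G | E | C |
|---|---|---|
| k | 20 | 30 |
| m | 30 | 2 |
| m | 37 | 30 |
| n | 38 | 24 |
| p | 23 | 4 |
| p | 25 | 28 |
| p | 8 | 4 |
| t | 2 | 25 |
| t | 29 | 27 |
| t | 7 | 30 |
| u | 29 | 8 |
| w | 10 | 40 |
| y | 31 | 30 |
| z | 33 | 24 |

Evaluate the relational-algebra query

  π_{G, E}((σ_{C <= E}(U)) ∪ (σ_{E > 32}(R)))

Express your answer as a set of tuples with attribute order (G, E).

Apply σ_{C <= E}; surviving tuples: {(m, 30, 2), (q, 18, 14), (y, 31, 30)}
Apply σ_{E > 32}; surviving tuples: {(m, 37, 30), (n, 38, 24), (z, 33, 24)}
Set union of the two operands is {(m, 30, 2), (m, 37, 30), (n, 38, 24), (q, 18, 14), (y, 31, 30), (z, 33, 24)}.
π_{G, E} gives {(m, 30), (m, 37), (n, 38), (q, 18), (y, 31), (z, 33)}.

{(m, 30), (m, 37), (n, 38), (q, 18), (y, 31), (z, 33)}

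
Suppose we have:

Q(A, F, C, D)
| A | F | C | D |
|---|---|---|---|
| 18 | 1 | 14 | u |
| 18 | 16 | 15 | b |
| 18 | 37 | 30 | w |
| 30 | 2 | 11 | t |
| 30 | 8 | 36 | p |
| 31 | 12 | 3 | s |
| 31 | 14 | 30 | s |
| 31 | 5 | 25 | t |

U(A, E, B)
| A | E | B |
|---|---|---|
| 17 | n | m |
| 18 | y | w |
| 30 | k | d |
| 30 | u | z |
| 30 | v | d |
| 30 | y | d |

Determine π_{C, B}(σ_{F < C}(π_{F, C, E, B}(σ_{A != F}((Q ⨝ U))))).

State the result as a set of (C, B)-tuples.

Joining Q and U on A yields {(18, 1, 14, u, y, w), (18, 16, 15, b, y, w), (18, 37, 30, w, y, w), (30, 2, 11, t, k, d), (30, 2, 11, t, u, z), (30, 2, 11, t, v, d), (30, 2, 11, t, y, d), (30, 8, 36, p, k, d), (30, 8, 36, p, u, z), (30, 8, 36, p, v, d), (30, 8, 36, p, y, d)}.
σ[A != F]: keep tuples satisfying A != F → {(18, 1, 14, u, y, w), (18, 16, 15, b, y, w), (18, 37, 30, w, y, w), (30, 2, 11, t, k, d), (30, 2, 11, t, u, z), (30, 2, 11, t, v, d), (30, 2, 11, t, y, d), (30, 8, 36, p, k, d), (30, 8, 36, p, u, z), (30, 8, 36, p, v, d), (30, 8, 36, p, y, d)}
Keep only column(s) F, C, E, B: {(1, 14, y, w), (16, 15, y, w), (2, 11, k, d), (2, 11, u, z), (2, 11, v, d), (2, 11, y, d), (37, 30, y, w), (8, 36, k, d), (8, 36, u, z), (8, 36, v, d), (8, 36, y, d)}
σ[F < C]: keep tuples satisfying F < C → {(1, 14, y, w), (2, 11, k, d), (2, 11, u, z), (2, 11, v, d), (2, 11, y, d), (8, 36, k, d), (8, 36, u, z), (8, 36, v, d), (8, 36, y, d)}
Keep only column(s) C, B (4 duplicate(s) eliminated): {(11, d), (11, z), (14, w), (36, d), (36, z)}

{(11, d), (11, z), (14, w), (36, d), (36, z)}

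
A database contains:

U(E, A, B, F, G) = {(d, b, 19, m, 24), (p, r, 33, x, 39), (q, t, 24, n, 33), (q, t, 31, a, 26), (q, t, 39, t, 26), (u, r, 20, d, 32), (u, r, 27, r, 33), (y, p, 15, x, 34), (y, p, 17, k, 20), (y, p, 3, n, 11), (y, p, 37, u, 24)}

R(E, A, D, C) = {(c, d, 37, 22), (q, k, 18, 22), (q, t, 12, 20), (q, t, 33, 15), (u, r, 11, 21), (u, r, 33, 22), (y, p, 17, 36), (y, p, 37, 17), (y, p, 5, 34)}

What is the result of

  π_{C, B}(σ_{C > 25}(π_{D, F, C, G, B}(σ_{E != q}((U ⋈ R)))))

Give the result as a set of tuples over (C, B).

U ⋈ R (natural join on E, A): {(q, t, 24, n, 33, 12, 20), (q, t, 24, n, 33, 33, 15), (q, t, 31, a, 26, 12, 20), (q, t, 31, a, 26, 33, 15), (q, t, 39, t, 26, 12, 20), (q, t, 39, t, 26, 33, 15), (u, r, 20, d, 32, 11, 21), (u, r, 20, d, 32, 33, 22), (u, r, 27, r, 33, 11, 21), (u, r, 27, r, 33, 33, 22), (y, p, 15, x, 34, 17, 36), (y, p, 15, x, 34, 37, 17), (y, p, 15, x, 34, 5, 34), (y, p, 17, k, 20, 17, 36), (y, p, 17, k, 20, 37, 17), (y, p, 17, k, 20, 5, 34), (y, p, 3, n, 11, 17, 36), (y, p, 3, n, 11, 37, 17), (y, p, 3, n, 11, 5, 34), (y, p, 37, u, 24, 17, 36), (y, p, 37, u, 24, 37, 17), (y, p, 37, u, 24, 5, 34)}
Filtering on E != q leaves {(u, r, 20, d, 32, 11, 21), (u, r, 20, d, 32, 33, 22), (u, r, 27, r, 33, 11, 21), (u, r, 27, r, 33, 33, 22), (y, p, 15, x, 34, 17, 36), (y, p, 15, x, 34, 37, 17), (y, p, 15, x, 34, 5, 34), (y, p, 17, k, 20, 17, 36), (y, p, 17, k, 20, 37, 17), (y, p, 17, k, 20, 5, 34), (y, p, 3, n, 11, 17, 36), (y, p, 3, n, 11, 37, 17), (y, p, 3, n, 11, 5, 34), (y, p, 37, u, 24, 17, 36), (y, p, 37, u, 24, 37, 17), (y, p, 37, u, 24, 5, 34)}.
Keep only column(s) D, F, C, G, B: {(11, d, 21, 32, 20), (11, r, 21, 33, 27), (17, k, 36, 20, 17), (17, n, 36, 11, 3), (17, u, 36, 24, 37), (17, x, 36, 34, 15), (33, d, 22, 32, 20), (33, r, 22, 33, 27), (37, k, 17, 20, 17), (37, n, 17, 11, 3), (37, u, 17, 24, 37), (37, x, 17, 34, 15), (5, k, 34, 20, 17), (5, n, 34, 11, 3), (5, u, 34, 24, 37), (5, x, 34, 34, 15)}
Filtering on C > 25 leaves {(17, k, 36, 20, 17), (17, n, 36, 11, 3), (17, u, 36, 24, 37), (17, x, 36, 34, 15), (5, k, 34, 20, 17), (5, n, 34, 11, 3), (5, u, 34, 24, 37), (5, x, 34, 34, 15)}.
Keep only column(s) C, B: {(34, 15), (34, 17), (34, 3), (34, 37), (36, 15), (36, 17), (36, 3), (36, 37)}

{(34, 15), (34, 17), (34, 3), (34, 37), (36, 15), (36, 17), (36, 3), (36, 37)}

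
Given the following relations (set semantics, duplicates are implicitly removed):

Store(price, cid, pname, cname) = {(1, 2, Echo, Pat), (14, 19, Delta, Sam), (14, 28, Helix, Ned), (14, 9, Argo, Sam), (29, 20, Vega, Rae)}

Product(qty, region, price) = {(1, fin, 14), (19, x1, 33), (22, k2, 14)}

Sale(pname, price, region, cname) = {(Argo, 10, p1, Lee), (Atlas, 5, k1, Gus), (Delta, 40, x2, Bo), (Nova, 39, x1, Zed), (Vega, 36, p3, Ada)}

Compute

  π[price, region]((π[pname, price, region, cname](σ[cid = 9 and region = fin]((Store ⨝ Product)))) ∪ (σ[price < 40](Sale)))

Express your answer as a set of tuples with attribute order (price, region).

Natural join on price: {(14, 19, Delta, Sam, 1, fin), (14, 19, Delta, Sam, 22, k2), (14, 28, Helix, Ned, 1, fin), (14, 28, Helix, Ned, 22, k2), (14, 9, Argo, Sam, 1, fin), (14, 9, Argo, Sam, 22, k2)}
Selection cid = 9 and region = fin: {(14, 9, Argo, Sam, 1, fin)}
π_{pname, price, region, cname} gives {(Argo, 14, fin, Sam)}.
Selection price < 40: {(Argo, 10, p1, Lee), (Atlas, 5, k1, Gus), (Nova, 39, x1, Zed), (Vega, 36, p3, Ada)}
Union: {(Argo, 14, fin, Sam)} with {(Argo, 10, p1, Lee), (Atlas, 5, k1, Gus), (Nova, 39, x1, Zed), (Vega, 36, p3, Ada)} → {(Argo, 10, p1, Lee), (Argo, 14, fin, Sam), (Atlas, 5, k1, Gus), (Nova, 39, x1, Zed), (Vega, 36, p3, Ada)}
π_{price, region} gives {(10, p1), (14, fin), (36, p3), (39, x1), (5, k1)}.

{(10, p1), (14, fin), (36, p3), (39, x1), (5, k1)}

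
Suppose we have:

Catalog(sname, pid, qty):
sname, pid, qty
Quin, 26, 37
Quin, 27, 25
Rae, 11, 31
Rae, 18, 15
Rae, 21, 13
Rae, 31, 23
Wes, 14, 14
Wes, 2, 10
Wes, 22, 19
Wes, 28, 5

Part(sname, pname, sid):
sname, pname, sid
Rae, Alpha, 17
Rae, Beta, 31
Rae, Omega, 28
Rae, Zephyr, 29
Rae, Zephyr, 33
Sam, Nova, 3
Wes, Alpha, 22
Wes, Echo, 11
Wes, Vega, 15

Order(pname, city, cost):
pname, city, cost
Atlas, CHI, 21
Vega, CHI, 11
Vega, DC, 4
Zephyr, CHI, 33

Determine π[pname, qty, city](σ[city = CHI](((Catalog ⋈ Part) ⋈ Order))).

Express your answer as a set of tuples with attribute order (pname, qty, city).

{(Vega, 10, CHI), (Vega, 14, CHI), (Vega, 19, CHI), (Vega, 5, CHI), (Zephyr, 13, CHI), (Zephyr, 15, CHI), (Zephyr, 23, CHI), (Zephyr, 31, CHI)}

Natural join on sname: {(Rae, 11, 31, Alpha, 17), (Rae, 11, 31, Beta, 31), (Rae, 11, 31, Omega, 28), (Rae, 11, 31, Zephyr, 29), (Rae, 11, 31, Zephyr, 33), (Rae, 18, 15, Alpha, 17), (Rae, 18, 15, Beta, 31), (Rae, 18, 15, Omega, 28), (Rae, 18, 15, Zephyr, 29), (Rae, 18, 15, Zephyr, 33), (Rae, 21, 13, Alpha, 17), (Rae, 21, 13, Beta, 31), (Rae, 21, 13, Omega, 28), (Rae, 21, 13, Zephyr, 29), (Rae, 21, 13, Zephyr, 33), (Rae, 31, 23, Alpha, 17), (Rae, 31, 23, Beta, 31), (Rae, 31, 23, Omega, 28), (Rae, 31, 23, Zephyr, 29), (Rae, 31, 23, Zephyr, 33), (Wes, 14, 14, Alpha, 22), (Wes, 14, 14, Echo, 11), (Wes, 14, 14, Vega, 15), (Wes, 2, 10, Alpha, 22), (Wes, 2, 10, Echo, 11), (Wes, 2, 10, Vega, 15), (Wes, 22, 19, Alpha, 22), (Wes, 22, 19, Echo, 11), (Wes, 22, 19, Vega, 15), (Wes, 28, 5, Alpha, 22), (Wes, 28, 5, Echo, 11), (Wes, 28, 5, Vega, 15)}
Natural join on pname: {(Rae, 11, 31, Zephyr, 29, CHI, 33), (Rae, 11, 31, Zephyr, 33, CHI, 33), (Rae, 18, 15, Zephyr, 29, CHI, 33), (Rae, 18, 15, Zephyr, 33, CHI, 33), (Rae, 21, 13, Zephyr, 29, CHI, 33), (Rae, 21, 13, Zephyr, 33, CHI, 33), (Rae, 31, 23, Zephyr, 29, CHI, 33), (Rae, 31, 23, Zephyr, 33, CHI, 33), (Wes, 14, 14, Vega, 15, CHI, 11), (Wes, 14, 14, Vega, 15, DC, 4), (Wes, 2, 10, Vega, 15, CHI, 11), (Wes, 2, 10, Vega, 15, DC, 4), (Wes, 22, 19, Vega, 15, CHI, 11), (Wes, 22, 19, Vega, 15, DC, 4), (Wes, 28, 5, Vega, 15, CHI, 11), (Wes, 28, 5, Vega, 15, DC, 4)}
Selection city = CHI: {(Rae, 11, 31, Zephyr, 29, CHI, 33), (Rae, 11, 31, Zephyr, 33, CHI, 33), (Rae, 18, 15, Zephyr, 29, CHI, 33), (Rae, 18, 15, Zephyr, 33, CHI, 33), (Rae, 21, 13, Zephyr, 29, CHI, 33), (Rae, 21, 13, Zephyr, 33, CHI, 33), (Rae, 31, 23, Zephyr, 29, CHI, 33), (Rae, 31, 23, Zephyr, 33, CHI, 33), (Wes, 14, 14, Vega, 15, CHI, 11), (Wes, 2, 10, Vega, 15, CHI, 11), (Wes, 22, 19, Vega, 15, CHI, 11), (Wes, 28, 5, Vega, 15, CHI, 11)}
π[pname, qty, city]: project onto (pname, qty, city) (4 duplicate(s) eliminated) → {(Vega, 10, CHI), (Vega, 14, CHI), (Vega, 19, CHI), (Vega, 5, CHI), (Zephyr, 13, CHI), (Zephyr, 15, CHI), (Zephyr, 23, CHI), (Zephyr, 31, CHI)}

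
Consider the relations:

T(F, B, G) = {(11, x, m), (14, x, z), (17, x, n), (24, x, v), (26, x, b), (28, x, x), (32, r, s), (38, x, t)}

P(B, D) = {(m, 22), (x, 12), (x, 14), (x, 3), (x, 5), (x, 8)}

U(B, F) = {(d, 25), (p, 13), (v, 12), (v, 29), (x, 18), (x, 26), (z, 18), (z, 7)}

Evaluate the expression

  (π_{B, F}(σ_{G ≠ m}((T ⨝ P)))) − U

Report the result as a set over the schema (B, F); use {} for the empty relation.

{(x, 14), (x, 17), (x, 24), (x, 28), (x, 38)}

Natural join on B: {(11, x, m, 12), (11, x, m, 14), (11, x, m, 3), (11, x, m, 5), (11, x, m, 8), (14, x, z, 12), (14, x, z, 14), (14, x, z, 3), (14, x, z, 5), (14, x, z, 8), (17, x, n, 12), (17, x, n, 14), (17, x, n, 3), (17, x, n, 5), (17, x, n, 8), (24, x, v, 12), (24, x, v, 14), (24, x, v, 3), (24, x, v, 5), (24, x, v, 8), (26, x, b, 12), (26, x, b, 14), (26, x, b, 3), (26, x, b, 5), (26, x, b, 8), (28, x, x, 12), (28, x, x, 14), (28, x, x, 3), (28, x, x, 5), (28, x, x, 8), (38, x, t, 12), (38, x, t, 14), (38, x, t, 3), (38, x, t, 5), (38, x, t, 8)}
σ[G ≠ m]: keep tuples satisfying G ≠ m → {(14, x, z, 12), (14, x, z, 14), (14, x, z, 3), (14, x, z, 5), (14, x, z, 8), (17, x, n, 12), (17, x, n, 14), (17, x, n, 3), (17, x, n, 5), (17, x, n, 8), (24, x, v, 12), (24, x, v, 14), (24, x, v, 3), (24, x, v, 5), (24, x, v, 8), (26, x, b, 12), (26, x, b, 14), (26, x, b, 3), (26, x, b, 5), (26, x, b, 8), (28, x, x, 12), (28, x, x, 14), (28, x, x, 3), (28, x, x, 5), (28, x, x, 8), (38, x, t, 12), (38, x, t, 14), (38, x, t, 3), (38, x, t, 5), (38, x, t, 8)}
π_{B, F} gives {(x, 14), (x, 17), (x, 24), (x, 26), (x, 28), (x, 38)} (24 duplicate(s) eliminated).
Set difference of the two operands is {(x, 14), (x, 17), (x, 24), (x, 28), (x, 38)}.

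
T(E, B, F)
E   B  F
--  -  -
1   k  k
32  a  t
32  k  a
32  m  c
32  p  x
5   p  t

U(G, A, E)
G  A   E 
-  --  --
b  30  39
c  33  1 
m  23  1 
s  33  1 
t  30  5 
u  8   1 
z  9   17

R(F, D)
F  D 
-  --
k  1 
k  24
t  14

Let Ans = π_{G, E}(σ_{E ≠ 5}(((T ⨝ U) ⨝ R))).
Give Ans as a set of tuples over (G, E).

Joining T and U on E yields {(1, k, k, c, 33), (1, k, k, m, 23), (1, k, k, s, 33), (1, k, k, u, 8), (5, p, t, t, 30)}.
Joining (T ⨝ U) and R on F yields {(1, k, k, c, 33, 1), (1, k, k, c, 33, 24), (1, k, k, m, 23, 1), (1, k, k, m, 23, 24), (1, k, k, s, 33, 1), (1, k, k, s, 33, 24), (1, k, k, u, 8, 1), (1, k, k, u, 8, 24), (5, p, t, t, 30, 14)}.
σ[E ≠ 5]: keep tuples satisfying E ≠ 5 → {(1, k, k, c, 33, 1), (1, k, k, c, 33, 24), (1, k, k, m, 23, 1), (1, k, k, m, 23, 24), (1, k, k, s, 33, 1), (1, k, k, s, 33, 24), (1, k, k, u, 8, 1), (1, k, k, u, 8, 24)}
π[G, E]: project onto (G, E) (4 duplicate(s) eliminated) → {(c, 1), (m, 1), (s, 1), (u, 1)}

{(c, 1), (m, 1), (s, 1), (u, 1)}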